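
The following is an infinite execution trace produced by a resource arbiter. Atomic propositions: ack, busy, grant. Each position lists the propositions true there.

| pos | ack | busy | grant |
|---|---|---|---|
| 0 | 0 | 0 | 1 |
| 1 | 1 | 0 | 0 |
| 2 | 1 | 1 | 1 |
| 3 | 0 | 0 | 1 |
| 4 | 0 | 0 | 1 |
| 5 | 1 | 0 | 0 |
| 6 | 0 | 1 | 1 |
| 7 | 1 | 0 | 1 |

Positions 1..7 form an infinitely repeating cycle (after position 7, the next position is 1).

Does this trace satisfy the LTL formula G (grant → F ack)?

grant → F ack holds at every position 0..7, and those are all positions ever visited, so G (grant → F ack) holds.
Positions where grant holds: 0, 2, 3, 4, 6, 7.
Check F ack at each: 0→ok, 2→ok, 3→ok, 4→ok, 6→ok, 7→ok.

Satisfied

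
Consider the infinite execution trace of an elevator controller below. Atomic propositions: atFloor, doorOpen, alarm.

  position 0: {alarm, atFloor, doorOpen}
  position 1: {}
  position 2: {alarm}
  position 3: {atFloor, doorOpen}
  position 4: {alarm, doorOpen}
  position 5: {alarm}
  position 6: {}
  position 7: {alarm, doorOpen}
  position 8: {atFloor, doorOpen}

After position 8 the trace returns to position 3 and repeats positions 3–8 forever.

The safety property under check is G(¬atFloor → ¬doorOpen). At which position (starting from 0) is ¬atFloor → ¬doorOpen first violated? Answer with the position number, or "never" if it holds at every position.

Check ¬atFloor → ¬doorOpen at each position in order: 0 ✓, 1 ✓, 2 ✓, 3 ✓.
At position 4 the labels are {alarm, doorOpen}, so ¬atFloor → ¬doorOpen is false there. This is the first violation.

4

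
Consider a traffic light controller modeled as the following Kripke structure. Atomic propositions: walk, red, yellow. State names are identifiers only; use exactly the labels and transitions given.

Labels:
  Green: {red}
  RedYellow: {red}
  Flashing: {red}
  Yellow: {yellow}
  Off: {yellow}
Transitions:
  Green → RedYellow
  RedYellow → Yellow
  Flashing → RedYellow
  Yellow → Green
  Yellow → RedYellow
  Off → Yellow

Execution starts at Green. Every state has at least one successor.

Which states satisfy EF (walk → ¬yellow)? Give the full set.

States satisfying walk → ¬yellow: {Green, RedYellow, Flashing, Yellow, Off}.
States satisfying EF (walk → ¬yellow): {Green, RedYellow, Flashing, Yellow, Off}.

{Green, RedYellow, Flashing, Yellow, Off}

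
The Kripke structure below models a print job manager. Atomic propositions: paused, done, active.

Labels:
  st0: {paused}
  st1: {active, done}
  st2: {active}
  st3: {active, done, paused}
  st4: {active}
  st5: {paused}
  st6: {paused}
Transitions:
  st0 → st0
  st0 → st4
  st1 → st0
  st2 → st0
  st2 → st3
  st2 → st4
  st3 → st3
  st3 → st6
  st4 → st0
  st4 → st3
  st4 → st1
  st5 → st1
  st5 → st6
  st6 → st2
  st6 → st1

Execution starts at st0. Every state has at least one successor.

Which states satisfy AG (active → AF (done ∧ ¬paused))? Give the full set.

States satisfying active → AF (done ∧ ¬paused): {st0, st1, st5, st6}.
States satisfying AG (active → AF (done ∧ ¬paused)): ∅.

none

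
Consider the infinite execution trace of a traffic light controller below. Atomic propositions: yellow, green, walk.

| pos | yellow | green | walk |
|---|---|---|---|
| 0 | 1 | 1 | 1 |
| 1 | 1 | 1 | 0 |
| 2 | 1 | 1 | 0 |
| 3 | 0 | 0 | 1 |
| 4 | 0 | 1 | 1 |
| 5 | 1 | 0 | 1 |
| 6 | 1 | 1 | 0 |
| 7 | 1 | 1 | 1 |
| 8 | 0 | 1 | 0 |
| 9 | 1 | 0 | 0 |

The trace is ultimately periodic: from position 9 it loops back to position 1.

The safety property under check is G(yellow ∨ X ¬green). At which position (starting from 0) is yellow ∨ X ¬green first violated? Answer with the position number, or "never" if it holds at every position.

3

Check yellow ∨ X ¬green at each position in order: 0 ✓, 1 ✓, 2 ✓.
At position 3 the labels are {walk} and the next position 4 has {green, walk}, so yellow ∨ X ¬green is false there. This is the first violation.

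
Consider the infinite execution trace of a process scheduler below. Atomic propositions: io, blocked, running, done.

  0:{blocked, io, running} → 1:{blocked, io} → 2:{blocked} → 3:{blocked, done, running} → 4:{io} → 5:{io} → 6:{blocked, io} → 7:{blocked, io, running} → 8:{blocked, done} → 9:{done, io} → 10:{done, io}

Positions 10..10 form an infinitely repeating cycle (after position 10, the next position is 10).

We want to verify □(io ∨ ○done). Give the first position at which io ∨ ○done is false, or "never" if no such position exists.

Check io ∨ ○done at each position in order: 0 ✓, 1 ✓, 2 ✓.
At position 3 the labels are {blocked, done, running} and the next position 4 has {io}, so io ∨ ○done is false there. This is the first violation.

3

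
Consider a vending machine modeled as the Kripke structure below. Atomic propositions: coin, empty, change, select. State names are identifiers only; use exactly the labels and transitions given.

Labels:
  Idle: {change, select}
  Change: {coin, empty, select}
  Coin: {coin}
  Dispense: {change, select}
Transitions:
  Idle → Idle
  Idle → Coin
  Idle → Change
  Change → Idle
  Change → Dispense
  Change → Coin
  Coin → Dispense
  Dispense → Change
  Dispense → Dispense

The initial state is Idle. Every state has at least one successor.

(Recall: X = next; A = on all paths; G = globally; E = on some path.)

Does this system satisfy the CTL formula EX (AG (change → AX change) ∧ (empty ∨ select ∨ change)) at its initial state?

No

States satisfying EX (AG (change → AX change) ∧ (empty ∨ select ∨ change)): ∅.
No suitable path/successor from Idle witnesses the formula.
Idle ∉ Sat(EX (AG (change → AX change) ∧ (empty ∨ select ∨ change))).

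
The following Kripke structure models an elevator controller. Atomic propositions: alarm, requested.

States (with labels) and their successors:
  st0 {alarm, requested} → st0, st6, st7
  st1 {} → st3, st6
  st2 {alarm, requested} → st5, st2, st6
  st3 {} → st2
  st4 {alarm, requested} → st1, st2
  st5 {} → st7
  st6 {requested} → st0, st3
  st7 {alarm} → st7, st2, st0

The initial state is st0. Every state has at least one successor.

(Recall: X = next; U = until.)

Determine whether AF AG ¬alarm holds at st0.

States satisfying AG ¬alarm: ∅.
States satisfying AF AG ¬alarm: ∅.
There is a path from st0 along which AG ¬alarm never holds.
st0 ∉ Sat(AF AG ¬alarm).

Violated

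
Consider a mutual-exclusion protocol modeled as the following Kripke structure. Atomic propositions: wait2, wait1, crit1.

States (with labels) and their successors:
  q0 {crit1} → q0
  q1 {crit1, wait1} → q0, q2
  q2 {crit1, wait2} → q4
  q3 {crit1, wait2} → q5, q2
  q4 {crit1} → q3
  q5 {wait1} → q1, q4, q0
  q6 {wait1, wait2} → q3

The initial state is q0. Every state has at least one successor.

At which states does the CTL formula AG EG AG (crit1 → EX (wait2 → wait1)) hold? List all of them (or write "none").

States satisfying EG AG (crit1 → EX (wait2 → wait1)): {q0}.
States satisfying AG EG AG (crit1 → EX (wait2 → wait1)): {q0}.

{q0}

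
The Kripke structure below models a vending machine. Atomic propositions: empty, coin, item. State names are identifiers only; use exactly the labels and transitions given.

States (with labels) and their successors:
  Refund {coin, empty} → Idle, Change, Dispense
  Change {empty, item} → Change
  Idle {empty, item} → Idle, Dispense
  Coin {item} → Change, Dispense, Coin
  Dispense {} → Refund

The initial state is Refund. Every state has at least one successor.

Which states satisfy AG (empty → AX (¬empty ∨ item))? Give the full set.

States satisfying empty → AX (¬empty ∨ item): {Refund, Change, Idle, Coin, Dispense}.
States satisfying AG (empty → AX (¬empty ∨ item)): {Refund, Change, Idle, Coin, Dispense}.

{Refund, Change, Idle, Coin, Dispense}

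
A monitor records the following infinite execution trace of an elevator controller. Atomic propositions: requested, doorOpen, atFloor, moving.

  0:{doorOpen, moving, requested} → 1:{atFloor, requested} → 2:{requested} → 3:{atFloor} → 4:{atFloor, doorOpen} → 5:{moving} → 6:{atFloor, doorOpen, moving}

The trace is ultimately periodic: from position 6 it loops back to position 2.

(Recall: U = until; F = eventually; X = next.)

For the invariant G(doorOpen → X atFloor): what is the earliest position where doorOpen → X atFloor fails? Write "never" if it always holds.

4

Check doorOpen → X atFloor at each position in order: 0 ✓, 1 ✓, 2 ✓, 3 ✓.
At position 4 the labels are {atFloor, doorOpen} and the next position 5 has {moving}, so doorOpen → X atFloor is false there. This is the first violation.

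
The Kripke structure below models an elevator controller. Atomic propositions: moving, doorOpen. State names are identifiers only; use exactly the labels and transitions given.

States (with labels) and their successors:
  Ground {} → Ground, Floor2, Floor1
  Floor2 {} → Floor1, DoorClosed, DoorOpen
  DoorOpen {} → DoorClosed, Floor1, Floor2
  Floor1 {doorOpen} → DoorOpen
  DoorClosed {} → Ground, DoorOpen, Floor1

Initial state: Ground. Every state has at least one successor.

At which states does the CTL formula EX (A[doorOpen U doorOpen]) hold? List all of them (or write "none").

States satisfying A[doorOpen U doorOpen]: {Floor1}.
States satisfying EX (A[doorOpen U doorOpen]): {Ground, Floor2, DoorOpen, DoorClosed}.

{Ground, Floor2, DoorOpen, DoorClosed}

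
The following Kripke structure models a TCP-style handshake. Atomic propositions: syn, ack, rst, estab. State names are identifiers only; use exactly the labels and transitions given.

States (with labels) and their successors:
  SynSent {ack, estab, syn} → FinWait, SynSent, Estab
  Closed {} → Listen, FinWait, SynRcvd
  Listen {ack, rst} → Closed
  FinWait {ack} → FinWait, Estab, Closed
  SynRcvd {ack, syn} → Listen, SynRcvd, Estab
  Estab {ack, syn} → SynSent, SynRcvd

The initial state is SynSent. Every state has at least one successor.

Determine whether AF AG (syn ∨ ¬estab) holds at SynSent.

Holds

States satisfying AG (syn ∨ ¬estab): {SynSent, Closed, Listen, FinWait, SynRcvd, Estab}.
States satisfying AF AG (syn ∨ ¬estab): {SynSent, Closed, Listen, FinWait, SynRcvd, Estab}.
SynSent ∈ Sat(AF AG (syn ∨ ¬estab)).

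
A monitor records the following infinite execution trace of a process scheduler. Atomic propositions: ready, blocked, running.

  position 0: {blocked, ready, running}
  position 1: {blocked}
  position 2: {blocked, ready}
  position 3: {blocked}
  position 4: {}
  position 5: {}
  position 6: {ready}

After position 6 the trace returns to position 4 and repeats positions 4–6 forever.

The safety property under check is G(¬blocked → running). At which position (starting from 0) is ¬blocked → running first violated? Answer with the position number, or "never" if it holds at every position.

Check ¬blocked → running at each position in order: 0 ✓, 1 ✓, 2 ✓, 3 ✓.
At position 4 the labels are {}, so ¬blocked → running is false there. This is the first violation.

4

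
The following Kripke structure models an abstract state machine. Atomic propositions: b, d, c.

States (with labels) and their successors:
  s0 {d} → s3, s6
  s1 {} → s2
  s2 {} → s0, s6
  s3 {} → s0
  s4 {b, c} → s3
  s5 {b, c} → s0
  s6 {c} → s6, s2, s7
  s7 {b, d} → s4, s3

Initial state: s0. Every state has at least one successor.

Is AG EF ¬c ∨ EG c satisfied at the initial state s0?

States satisfying EF ¬c: {s0, s1, s2, s3, s4, s5, s6, s7}.
States satisfying AG EF ¬c: {s0, s1, s2, s3, s4, s5, s6, s7}.
States satisfying c: {s4, s5, s6}.
States satisfying EG c: {s6}.
States satisfying AG EF ¬c ∨ EG c: {s0, s1, s2, s3, s4, s5, s6, s7}.
s0 ∈ Sat(AG EF ¬c ∨ EG c).

Holds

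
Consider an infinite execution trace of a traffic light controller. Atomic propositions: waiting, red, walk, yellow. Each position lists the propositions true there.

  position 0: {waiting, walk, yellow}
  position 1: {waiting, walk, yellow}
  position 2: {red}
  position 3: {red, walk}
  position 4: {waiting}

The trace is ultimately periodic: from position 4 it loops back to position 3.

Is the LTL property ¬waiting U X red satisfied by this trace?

Walking from position 0: at position 0, X red has not yet held and ¬waiting fails, so ¬waiting U X red is false.

No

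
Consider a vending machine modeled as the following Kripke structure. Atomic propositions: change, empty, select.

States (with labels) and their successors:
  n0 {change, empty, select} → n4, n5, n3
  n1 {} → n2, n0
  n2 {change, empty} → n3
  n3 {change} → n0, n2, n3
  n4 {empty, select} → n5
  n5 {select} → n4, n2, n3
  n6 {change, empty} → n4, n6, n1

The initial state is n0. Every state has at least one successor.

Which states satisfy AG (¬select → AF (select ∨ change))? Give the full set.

States satisfying ¬select → AF (select ∨ change): {n0, n1, n2, n3, n4, n5, n6}.
States satisfying AG (¬select → AF (select ∨ change)): {n0, n1, n2, n3, n4, n5, n6}.

{n0, n1, n2, n3, n4, n5, n6}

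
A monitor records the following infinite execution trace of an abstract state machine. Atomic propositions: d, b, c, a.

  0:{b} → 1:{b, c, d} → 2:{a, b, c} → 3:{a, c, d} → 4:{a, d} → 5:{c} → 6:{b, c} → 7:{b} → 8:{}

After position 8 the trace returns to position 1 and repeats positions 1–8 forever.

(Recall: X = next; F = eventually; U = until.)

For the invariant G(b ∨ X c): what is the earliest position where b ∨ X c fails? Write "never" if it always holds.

3

Check b ∨ X c at each position in order: 0 ✓, 1 ✓, 2 ✓.
At position 3 the labels are {a, c, d} and the next position 4 has {a, d}, so b ∨ X c is false there. This is the first violation.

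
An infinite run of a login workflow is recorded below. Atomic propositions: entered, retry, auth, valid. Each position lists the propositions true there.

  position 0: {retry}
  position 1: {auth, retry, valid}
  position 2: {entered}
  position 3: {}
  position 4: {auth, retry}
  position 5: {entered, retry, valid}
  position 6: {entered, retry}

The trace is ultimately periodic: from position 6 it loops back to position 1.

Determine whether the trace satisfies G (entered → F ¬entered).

entered → F ¬entered holds at every position 0..6, and those are all positions ever visited, so G (entered → F ¬entered) holds.
Positions where entered holds: 2, 5, 6.
Check F ¬entered at each: 2→ok, 5→ok, 6→ok.

Holds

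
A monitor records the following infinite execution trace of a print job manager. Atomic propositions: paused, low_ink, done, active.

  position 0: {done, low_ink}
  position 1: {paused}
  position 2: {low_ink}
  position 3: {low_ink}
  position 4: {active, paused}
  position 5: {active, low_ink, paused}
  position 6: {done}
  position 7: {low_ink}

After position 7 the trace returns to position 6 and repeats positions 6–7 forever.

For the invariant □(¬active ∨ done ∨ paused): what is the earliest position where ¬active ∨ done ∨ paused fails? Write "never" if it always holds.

never

¬active ∨ done ∨ paused holds at every position 0..7, and those are all the positions the trace ever visits, so the invariant □(¬active ∨ done ∨ paused) is never violated.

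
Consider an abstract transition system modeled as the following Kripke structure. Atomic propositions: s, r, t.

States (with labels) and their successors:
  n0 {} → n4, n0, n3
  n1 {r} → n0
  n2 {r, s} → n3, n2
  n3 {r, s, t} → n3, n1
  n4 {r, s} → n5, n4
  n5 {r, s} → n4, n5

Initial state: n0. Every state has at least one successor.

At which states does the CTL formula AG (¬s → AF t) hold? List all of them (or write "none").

{n4, n5}

States satisfying ¬s → AF t: {n2, n3, n4, n5}.
States satisfying AG (¬s → AF t): {n4, n5}.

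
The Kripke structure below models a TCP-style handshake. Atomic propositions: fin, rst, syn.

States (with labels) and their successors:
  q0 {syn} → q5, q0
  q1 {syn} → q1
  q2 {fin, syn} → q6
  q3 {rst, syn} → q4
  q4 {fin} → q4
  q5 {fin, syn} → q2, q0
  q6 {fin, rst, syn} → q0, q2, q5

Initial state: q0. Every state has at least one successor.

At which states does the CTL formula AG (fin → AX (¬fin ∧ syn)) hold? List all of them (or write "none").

{q1}

States satisfying fin → AX (¬fin ∧ syn): {q0, q1, q3}.
States satisfying AG (fin → AX (¬fin ∧ syn)): {q1}.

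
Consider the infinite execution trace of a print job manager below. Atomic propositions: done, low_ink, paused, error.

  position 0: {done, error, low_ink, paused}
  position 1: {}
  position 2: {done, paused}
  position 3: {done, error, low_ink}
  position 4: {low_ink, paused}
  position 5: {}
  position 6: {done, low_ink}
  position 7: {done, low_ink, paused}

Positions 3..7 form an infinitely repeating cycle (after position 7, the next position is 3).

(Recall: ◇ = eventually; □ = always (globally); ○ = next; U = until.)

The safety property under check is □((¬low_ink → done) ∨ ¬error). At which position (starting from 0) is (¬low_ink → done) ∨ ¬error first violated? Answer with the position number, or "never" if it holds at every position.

(¬low_ink → done) ∨ ¬error holds at every position 0..7, and those are all the positions the trace ever visits, so the invariant □((¬low_ink → done) ∨ ¬error) is never violated.

never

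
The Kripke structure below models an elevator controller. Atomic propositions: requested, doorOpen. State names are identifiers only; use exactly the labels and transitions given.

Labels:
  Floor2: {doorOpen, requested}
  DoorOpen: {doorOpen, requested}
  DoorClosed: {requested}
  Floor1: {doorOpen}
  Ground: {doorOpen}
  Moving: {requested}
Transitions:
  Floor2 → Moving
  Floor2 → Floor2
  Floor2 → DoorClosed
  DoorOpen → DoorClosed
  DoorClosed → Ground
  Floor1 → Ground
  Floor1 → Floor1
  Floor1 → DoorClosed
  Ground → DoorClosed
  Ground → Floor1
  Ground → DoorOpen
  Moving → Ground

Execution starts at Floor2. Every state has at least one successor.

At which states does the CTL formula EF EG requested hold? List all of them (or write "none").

{Floor2}

States satisfying EG requested: {Floor2}.
States satisfying EF EG requested: {Floor2}.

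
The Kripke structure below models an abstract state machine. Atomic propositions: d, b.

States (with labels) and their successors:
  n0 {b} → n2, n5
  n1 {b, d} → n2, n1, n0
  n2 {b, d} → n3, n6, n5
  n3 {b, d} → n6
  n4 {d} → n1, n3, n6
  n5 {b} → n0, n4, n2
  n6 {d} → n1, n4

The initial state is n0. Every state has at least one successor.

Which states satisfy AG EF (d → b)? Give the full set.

{n0, n1, n2, n3, n4, n5, n6}

States satisfying EF (d → b): {n0, n1, n2, n3, n4, n5, n6}.
States satisfying AG EF (d → b): {n0, n1, n2, n3, n4, n5, n6}.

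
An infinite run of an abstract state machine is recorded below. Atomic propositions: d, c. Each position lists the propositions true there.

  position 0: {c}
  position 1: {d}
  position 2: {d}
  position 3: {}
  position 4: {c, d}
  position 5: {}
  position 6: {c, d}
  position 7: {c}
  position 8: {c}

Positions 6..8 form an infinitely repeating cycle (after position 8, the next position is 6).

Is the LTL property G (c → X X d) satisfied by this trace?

c → X X d must hold at every position from 0 onward. It fails at position 6, so G (c → X X d) is false.
Positions where c holds: 0, 4, 6, 7, 8.
Check X X d at each: 0→ok, 4→ok, 6→fails, 7→ok, 8→fails.

Violated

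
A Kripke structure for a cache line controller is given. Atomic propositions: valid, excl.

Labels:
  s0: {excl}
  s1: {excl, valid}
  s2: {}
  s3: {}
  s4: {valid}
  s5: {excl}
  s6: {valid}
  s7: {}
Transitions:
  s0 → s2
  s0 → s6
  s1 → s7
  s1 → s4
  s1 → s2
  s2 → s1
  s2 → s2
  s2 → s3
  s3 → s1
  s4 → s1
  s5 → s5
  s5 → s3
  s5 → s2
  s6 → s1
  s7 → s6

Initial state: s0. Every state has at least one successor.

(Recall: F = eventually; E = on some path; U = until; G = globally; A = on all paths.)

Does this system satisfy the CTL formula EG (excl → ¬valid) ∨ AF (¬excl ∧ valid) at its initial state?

Holds

States satisfying excl → ¬valid: {s0, s2, s3, s4, s5, s6, s7}.
States satisfying EG (excl → ¬valid): {s0, s2, s5}.
States satisfying ¬excl ∧ valid: {s4, s6}.
States satisfying AF (¬excl ∧ valid): {s4, s6, s7}.
States satisfying EG (excl → ¬valid) ∨ AF (¬excl ∧ valid): {s0, s2, s4, s5, s6, s7}.
s0 ∈ Sat(EG (excl → ¬valid) ∨ AF (¬excl ∧ valid)).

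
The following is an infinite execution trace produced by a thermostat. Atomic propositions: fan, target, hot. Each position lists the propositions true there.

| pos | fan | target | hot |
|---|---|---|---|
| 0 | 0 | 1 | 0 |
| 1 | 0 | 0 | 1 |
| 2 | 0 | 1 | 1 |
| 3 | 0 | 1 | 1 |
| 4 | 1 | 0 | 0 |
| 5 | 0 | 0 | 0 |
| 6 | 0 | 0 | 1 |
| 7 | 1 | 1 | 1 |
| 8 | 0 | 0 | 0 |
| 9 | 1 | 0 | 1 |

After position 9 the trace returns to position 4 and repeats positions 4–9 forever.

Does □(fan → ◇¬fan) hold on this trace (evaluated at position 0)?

Yes

fan → ◇¬fan holds at every position 0..9, and those are all positions ever visited, so □(fan → ◇¬fan) holds.
Positions where fan holds: 4, 7, 9.
Check ◇¬fan at each: 4→ok, 7→ok, 9→ok.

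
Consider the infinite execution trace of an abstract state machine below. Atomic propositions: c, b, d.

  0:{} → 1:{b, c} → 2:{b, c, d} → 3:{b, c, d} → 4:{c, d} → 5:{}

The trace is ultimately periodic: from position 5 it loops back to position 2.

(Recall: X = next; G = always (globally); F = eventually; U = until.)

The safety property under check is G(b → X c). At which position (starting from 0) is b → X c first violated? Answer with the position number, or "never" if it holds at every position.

b → X c holds at every position 0..5, and those are all the positions the trace ever visits, so the invariant G(b → X c) is never violated.

never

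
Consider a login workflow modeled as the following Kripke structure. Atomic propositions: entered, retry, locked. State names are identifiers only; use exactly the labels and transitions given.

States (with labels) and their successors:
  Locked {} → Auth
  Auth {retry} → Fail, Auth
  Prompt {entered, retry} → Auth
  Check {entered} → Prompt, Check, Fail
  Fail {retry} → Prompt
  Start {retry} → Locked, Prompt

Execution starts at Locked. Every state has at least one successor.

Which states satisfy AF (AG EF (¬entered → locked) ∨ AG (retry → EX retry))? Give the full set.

{Locked, Auth, Prompt, Check, Fail, Start}

States satisfying AG EF (¬entered → locked) ∨ AG (retry → EX retry): {Locked, Auth, Prompt, Check, Fail, Start}.
States satisfying AF (AG EF (¬entered → locked) ∨ AG (retry → EX retry)): {Locked, Auth, Prompt, Check, Fail, Start}.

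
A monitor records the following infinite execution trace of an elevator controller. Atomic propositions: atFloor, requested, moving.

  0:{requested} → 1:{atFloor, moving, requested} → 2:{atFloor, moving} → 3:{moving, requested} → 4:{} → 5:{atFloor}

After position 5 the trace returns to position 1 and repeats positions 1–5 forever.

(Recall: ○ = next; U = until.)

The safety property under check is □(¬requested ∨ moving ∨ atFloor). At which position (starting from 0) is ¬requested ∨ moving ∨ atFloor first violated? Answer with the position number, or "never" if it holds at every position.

0

At position 0 the labels are {requested}, so ¬requested ∨ moving ∨ atFloor is false there. This is the first violation.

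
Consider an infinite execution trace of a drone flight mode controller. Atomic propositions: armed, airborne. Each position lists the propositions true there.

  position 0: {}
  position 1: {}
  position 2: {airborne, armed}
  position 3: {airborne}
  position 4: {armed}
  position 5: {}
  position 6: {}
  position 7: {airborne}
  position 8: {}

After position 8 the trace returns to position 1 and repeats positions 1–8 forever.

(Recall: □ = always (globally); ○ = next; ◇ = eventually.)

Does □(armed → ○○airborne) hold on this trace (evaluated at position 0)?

armed → ○○airborne must hold at every position from 0 onward. It fails at position 2, so □(armed → ○○airborne) is false.
Positions where armed holds: 2, 4.
Check ○○airborne at each: 2→fails, 4→fails.

Violated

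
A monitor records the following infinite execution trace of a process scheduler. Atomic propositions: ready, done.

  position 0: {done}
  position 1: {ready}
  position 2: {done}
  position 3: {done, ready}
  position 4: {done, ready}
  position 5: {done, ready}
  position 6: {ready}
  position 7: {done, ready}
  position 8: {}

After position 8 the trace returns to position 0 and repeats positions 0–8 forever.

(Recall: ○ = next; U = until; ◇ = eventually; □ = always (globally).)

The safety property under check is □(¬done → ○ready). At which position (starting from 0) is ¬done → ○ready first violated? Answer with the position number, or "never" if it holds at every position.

Check ¬done → ○ready at each position in order: 0 ✓.
At position 1 the labels are {ready} and the next position 2 has {done}, so ¬done → ○ready is false there. This is the first violation.

1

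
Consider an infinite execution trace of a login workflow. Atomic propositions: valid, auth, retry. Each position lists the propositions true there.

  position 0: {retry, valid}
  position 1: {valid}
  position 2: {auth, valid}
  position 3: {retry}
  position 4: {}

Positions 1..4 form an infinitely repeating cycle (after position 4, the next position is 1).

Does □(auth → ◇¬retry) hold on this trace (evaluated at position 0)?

auth → ◇¬retry holds at every position 0..4, and those are all positions ever visited, so □(auth → ◇¬retry) holds.
Positions where auth holds: 2.
Check ◇¬retry at each: 2→ok.

Holds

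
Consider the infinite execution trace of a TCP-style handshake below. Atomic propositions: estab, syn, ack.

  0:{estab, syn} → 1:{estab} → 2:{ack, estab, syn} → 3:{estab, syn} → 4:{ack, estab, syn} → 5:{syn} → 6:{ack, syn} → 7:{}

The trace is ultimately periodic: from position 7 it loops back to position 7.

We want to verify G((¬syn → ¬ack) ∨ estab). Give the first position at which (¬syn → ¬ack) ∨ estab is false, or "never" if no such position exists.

(¬syn → ¬ack) ∨ estab holds at every position 0..7, and those are all the positions the trace ever visits, so the invariant G((¬syn → ¬ack) ∨ estab) is never violated.

never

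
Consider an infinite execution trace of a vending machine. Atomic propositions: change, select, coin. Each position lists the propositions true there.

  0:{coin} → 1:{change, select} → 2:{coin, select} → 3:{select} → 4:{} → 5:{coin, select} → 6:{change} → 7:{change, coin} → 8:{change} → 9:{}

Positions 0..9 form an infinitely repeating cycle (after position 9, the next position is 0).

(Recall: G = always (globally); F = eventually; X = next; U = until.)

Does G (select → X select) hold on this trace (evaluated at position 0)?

No

select → X select must hold at every position from 0 onward. It fails at position 3, so G (select → X select) is false.
Positions where select holds: 1, 2, 3, 5.
Check X select at each: 1→ok, 2→ok, 3→fails, 5→fails.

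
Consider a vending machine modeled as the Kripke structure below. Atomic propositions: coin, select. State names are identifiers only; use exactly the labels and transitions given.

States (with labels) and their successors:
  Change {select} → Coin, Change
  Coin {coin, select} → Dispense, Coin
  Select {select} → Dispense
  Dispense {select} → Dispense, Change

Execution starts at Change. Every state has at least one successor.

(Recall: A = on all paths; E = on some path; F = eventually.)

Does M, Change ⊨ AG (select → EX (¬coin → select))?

States satisfying select → EX (¬coin → select): {Change, Coin, Select, Dispense}.
States satisfying AG (select → EX (¬coin → select)): {Change, Coin, Select, Dispense}.
Every state reachable from Change satisfies select → EX (¬coin → select).
Change ∈ Sat(AG (select → EX (¬coin → select))).

Yes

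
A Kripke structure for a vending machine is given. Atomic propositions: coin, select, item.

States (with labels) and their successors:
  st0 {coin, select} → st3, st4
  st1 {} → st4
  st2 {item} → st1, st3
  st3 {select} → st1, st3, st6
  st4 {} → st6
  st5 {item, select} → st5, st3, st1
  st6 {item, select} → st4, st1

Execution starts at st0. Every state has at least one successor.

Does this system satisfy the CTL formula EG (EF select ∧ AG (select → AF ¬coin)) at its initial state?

States satisfying EF select ∧ AG (select → AF ¬coin): {st0, st1, st2, st3, st4, st5, st6}.
States satisfying EG (EF select ∧ AG (select → AF ¬coin)): {st0, st1, st2, st3, st4, st5, st6}.
st0 ∈ Sat(EG (EF select ∧ AG (select → AF ¬coin))).

Satisfied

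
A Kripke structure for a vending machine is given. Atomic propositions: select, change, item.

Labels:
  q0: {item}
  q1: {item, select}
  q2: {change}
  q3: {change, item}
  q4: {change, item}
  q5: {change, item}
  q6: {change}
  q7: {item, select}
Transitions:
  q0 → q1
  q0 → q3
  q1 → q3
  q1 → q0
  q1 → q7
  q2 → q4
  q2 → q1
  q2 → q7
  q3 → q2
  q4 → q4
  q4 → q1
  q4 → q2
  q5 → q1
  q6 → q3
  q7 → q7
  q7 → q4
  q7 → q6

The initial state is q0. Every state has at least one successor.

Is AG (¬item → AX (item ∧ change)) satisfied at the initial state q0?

Does not hold

States satisfying ¬item → AX (item ∧ change): {q0, q1, q3, q4, q5, q6, q7}.
States satisfying AG (¬item → AX (item ∧ change)): ∅.
q2 is reachable from q0 and violates ¬item → AX (item ∧ change), so AG fails at q0.
q0 ∉ Sat(AG (¬item → AX (item ∧ change))).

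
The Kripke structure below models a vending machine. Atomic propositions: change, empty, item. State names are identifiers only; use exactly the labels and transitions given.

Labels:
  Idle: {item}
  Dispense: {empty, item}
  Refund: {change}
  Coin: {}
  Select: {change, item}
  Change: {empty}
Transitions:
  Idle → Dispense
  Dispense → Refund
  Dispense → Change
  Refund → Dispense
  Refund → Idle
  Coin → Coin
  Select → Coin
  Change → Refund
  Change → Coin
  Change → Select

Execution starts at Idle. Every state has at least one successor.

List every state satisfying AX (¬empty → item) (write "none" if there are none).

States satisfying ¬empty → item: {Idle, Dispense, Select, Change}.
States satisfying AX (¬empty → item): {Idle, Refund}.

{Idle, Refund}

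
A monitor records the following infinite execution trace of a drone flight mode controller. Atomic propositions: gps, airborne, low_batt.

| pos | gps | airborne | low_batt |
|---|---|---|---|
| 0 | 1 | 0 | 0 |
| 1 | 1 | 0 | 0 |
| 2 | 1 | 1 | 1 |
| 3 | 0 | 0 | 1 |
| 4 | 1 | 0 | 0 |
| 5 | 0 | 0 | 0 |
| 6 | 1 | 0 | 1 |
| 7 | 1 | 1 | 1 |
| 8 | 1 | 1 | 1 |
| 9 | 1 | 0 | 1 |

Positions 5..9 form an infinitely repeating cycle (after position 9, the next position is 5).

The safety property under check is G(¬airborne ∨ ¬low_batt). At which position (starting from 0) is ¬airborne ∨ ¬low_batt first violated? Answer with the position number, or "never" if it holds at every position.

2

Check ¬airborne ∨ ¬low_batt at each position in order: 0 ✓, 1 ✓.
At position 2 the labels are {airborne, gps, low_batt}, so ¬airborne ∨ ¬low_batt is false there. This is the first violation.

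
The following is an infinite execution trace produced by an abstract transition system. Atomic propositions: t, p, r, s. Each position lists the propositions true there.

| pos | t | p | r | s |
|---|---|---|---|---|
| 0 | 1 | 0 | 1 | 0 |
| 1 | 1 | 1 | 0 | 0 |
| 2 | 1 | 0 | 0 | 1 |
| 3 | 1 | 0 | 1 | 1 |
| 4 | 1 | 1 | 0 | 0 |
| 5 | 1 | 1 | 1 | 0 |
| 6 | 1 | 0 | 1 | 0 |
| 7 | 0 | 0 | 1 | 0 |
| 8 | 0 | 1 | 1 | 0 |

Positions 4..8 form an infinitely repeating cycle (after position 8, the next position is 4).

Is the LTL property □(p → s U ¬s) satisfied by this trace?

p → s U ¬s holds at every position 0..8, and those are all positions ever visited, so □(p → s U ¬s) holds.
Positions where p holds: 1, 4, 5, 8.
Check s U ¬s at each: 1→ok, 4→ok, 5→ok, 8→ok.

Yes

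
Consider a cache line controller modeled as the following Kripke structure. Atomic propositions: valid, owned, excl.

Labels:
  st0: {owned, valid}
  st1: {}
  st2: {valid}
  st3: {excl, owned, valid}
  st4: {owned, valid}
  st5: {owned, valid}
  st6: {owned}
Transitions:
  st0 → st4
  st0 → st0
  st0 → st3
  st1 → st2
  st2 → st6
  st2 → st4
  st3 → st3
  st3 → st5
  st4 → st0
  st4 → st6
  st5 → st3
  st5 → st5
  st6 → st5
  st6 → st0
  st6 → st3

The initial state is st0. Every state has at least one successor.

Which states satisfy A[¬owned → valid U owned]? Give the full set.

{st0, st2, st3, st4, st5, st6}

States satisfying ¬owned → valid: {st0, st2, st3, st4, st5, st6}.
States satisfying owned: {st0, st3, st4, st5, st6}.
States satisfying A[¬owned → valid U owned]: {st0, st2, st3, st4, st5, st6}.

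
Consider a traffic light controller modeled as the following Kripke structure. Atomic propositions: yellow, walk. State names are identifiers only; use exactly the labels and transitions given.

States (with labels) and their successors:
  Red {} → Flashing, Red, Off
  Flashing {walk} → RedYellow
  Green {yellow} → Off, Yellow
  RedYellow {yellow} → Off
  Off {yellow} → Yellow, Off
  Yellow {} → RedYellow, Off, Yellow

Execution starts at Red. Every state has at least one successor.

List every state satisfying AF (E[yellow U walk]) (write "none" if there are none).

{Flashing}

States satisfying E[yellow U walk]: {Flashing}.
States satisfying AF (E[yellow U walk]): {Flashing}.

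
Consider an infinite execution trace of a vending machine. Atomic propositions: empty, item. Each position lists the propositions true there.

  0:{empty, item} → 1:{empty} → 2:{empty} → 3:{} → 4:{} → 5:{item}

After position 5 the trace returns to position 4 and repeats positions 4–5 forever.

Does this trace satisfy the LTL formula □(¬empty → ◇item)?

¬empty → ◇item holds at every position 0..5, and those are all positions ever visited, so □(¬empty → ◇item) holds.
Positions where ¬empty holds: 3, 4, 5.
Check ◇item at each: 3→ok, 4→ok, 5→ok.

Holds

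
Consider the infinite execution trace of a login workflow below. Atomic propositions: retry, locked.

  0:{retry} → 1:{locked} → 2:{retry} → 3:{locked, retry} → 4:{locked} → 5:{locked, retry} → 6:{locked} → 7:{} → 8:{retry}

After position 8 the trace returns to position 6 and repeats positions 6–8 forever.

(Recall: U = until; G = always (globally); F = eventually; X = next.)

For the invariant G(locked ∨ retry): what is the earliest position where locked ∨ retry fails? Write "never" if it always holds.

Check locked ∨ retry at each position in order: 0 ✓, 1 ✓, 2 ✓, 3 ✓, 4 ✓, 5 ✓, 6 ✓.
At position 7 the labels are {}, so locked ∨ retry is false there. This is the first violation.

7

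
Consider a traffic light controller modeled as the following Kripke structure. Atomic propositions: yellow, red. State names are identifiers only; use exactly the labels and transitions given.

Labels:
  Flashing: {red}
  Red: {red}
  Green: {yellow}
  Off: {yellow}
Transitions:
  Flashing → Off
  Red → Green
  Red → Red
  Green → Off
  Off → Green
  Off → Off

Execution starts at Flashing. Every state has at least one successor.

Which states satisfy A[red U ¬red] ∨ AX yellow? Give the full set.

{Flashing, Green, Off}

States satisfying red: {Flashing, Red}.
States satisfying ¬red: {Green, Off}.
States satisfying A[red U ¬red]: {Flashing, Green, Off}.
States satisfying yellow: {Green, Off}.
States satisfying AX yellow: {Flashing, Green, Off}.
States satisfying A[red U ¬red] ∨ AX yellow: {Flashing, Green, Off}.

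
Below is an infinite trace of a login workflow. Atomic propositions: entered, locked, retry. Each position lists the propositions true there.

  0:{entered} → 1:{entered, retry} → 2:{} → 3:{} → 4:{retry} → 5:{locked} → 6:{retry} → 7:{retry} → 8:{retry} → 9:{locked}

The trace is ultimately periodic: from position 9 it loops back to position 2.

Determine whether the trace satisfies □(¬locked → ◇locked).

¬locked → ◇locked holds at every position 0..9, and those are all positions ever visited, so □(¬locked → ◇locked) holds.
Positions where ¬locked holds: 0, 1, 2, 3, 4, 6, 7, 8.
Check ◇locked at each: 0→ok, 1→ok, 2→ok, 3→ok, 4→ok, 6→ok, 7→ok, 8→ok.

Satisfied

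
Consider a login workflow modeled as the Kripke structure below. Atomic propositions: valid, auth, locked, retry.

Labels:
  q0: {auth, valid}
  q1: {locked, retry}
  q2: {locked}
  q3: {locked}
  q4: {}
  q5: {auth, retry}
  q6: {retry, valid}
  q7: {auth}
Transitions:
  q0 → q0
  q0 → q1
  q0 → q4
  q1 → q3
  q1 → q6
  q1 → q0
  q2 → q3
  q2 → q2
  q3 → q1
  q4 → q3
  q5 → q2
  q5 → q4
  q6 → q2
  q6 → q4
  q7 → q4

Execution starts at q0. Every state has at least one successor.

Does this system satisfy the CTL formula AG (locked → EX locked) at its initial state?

States satisfying locked → EX locked: {q0, q1, q2, q3, q4, q5, q6, q7}.
States satisfying AG (locked → EX locked): {q0, q1, q2, q3, q4, q5, q6, q7}.
Every state reachable from q0 satisfies locked → EX locked.
q0 ∈ Sat(AG (locked → EX locked)).

Yes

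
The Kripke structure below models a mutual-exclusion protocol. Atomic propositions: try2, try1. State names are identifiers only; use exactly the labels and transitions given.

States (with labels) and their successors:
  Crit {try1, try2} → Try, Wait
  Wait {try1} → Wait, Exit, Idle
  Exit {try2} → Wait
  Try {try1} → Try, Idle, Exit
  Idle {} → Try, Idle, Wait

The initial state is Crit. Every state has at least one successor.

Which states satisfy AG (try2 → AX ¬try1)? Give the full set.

none

States satisfying try2 → AX ¬try1: {Wait, Try, Idle}.
States satisfying AG (try2 → AX ¬try1): ∅.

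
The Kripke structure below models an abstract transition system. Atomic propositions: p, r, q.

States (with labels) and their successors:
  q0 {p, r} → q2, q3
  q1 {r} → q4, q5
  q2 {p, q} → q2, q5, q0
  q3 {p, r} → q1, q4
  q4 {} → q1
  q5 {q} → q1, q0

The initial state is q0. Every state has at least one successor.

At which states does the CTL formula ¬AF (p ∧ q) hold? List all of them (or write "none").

States satisfying p ∧ q: {q2}.
States satisfying AF (p ∧ q): {q2}.
States satisfying ¬AF (p ∧ q): {q0, q1, q3, q4, q5}.

{q0, q1, q3, q4, q5}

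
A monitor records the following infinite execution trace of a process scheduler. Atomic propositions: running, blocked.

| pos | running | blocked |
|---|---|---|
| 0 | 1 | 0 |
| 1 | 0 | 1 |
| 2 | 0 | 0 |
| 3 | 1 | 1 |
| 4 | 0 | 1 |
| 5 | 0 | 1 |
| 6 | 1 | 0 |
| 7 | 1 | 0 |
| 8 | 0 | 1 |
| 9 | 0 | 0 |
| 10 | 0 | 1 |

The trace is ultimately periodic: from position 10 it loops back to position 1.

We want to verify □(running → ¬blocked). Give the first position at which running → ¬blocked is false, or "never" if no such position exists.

3

Check running → ¬blocked at each position in order: 0 ✓, 1 ✓, 2 ✓.
At position 3 the labels are {blocked, running}, so running → ¬blocked is false there. This is the first violation.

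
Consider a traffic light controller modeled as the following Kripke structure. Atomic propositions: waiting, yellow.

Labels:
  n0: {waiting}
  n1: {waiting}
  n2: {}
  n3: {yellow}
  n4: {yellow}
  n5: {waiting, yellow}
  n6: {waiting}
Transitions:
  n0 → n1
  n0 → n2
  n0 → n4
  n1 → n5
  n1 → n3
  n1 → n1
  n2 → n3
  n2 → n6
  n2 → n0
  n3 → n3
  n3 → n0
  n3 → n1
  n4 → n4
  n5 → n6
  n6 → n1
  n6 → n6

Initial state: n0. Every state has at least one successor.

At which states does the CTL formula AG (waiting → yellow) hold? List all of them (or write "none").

{n4}

States satisfying waiting → yellow: {n2, n3, n4, n5}.
States satisfying AG (waiting → yellow): {n4}.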